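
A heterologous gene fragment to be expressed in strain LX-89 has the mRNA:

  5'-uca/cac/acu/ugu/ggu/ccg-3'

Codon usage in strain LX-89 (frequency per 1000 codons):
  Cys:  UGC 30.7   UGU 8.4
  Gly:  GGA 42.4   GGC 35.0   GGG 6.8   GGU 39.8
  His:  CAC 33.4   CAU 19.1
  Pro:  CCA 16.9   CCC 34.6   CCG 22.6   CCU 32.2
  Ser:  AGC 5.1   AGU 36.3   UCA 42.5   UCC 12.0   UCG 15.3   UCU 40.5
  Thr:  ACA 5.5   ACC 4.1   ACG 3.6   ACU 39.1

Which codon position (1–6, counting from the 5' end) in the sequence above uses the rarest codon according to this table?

Codon 1 UCA (Ser): 42.5 per 1000.
Codon 2 CAC (His): 33.4 per 1000.
Codon 3 ACU (Thr): 39.1 per 1000.
Codon 4 UGU (Cys): 8.4 per 1000.
Codon 5 GGU (Gly): 39.8 per 1000.
Codon 6 CCG (Pro): 22.6 per 1000.
Lowest frequency is 8.4 at codon 4.

4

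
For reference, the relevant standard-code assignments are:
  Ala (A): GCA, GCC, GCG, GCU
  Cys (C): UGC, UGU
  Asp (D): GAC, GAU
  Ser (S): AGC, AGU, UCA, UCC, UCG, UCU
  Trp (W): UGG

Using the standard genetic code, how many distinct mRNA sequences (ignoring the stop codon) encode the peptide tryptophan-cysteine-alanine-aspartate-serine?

96

Trp: 1 codon.
Cys: 2 codons.
Ala: 4 codons.
Asp: 2 codons.
Ser: 6 codons.
1 × 2 × 4 × 2 × 6 = 96.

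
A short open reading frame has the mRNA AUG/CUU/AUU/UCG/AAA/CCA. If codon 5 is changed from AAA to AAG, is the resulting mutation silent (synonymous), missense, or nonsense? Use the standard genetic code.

silent

Position 15 falls in codon 5: AAA → Lys.
After the substitution the codon is AAG → Lys.
Both encode Lys, so the change is synonymous.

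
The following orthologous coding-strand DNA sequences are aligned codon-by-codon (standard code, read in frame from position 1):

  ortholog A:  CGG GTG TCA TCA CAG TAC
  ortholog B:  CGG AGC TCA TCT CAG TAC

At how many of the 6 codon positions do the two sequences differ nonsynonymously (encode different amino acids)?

1

Codon 1: CGG Arg / CGG Arg — identical.
Codon 2: GTG Val / AGC Ser — nonsynonymous.
Codon 3: TCA Ser / TCA Ser — identical.
Codon 4: TCA Ser / TCT Ser — synonymous.
Codon 5: CAG Gln / CAG Gln — identical.
Codon 6: TAC Tyr / TAC Tyr — identical.
Nonsynonymous differences: 1.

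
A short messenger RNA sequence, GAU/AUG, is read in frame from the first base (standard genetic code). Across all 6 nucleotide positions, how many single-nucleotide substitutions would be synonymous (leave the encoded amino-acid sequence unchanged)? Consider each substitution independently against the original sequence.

1

Codon 1 (GAU, Asp): 1 synonymous substitution.
Codon 2 (AUG, Met): 0 synonymous substitutions.
Total: 1 + 0 = 1.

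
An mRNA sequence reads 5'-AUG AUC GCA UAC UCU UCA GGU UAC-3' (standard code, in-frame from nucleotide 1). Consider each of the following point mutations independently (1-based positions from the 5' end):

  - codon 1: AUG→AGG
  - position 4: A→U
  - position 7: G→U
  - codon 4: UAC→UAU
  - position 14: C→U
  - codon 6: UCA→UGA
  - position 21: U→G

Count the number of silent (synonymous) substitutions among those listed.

Codon 1: AUG (Met) → AGG (Arg) — missense.
Codon 2: AUC (Ile) → UUC (Phe) — missense.
Codon 3: GCA (Ala) → UCA (Ser) — missense.
Codon 4: UAC (Tyr) → UAU (Tyr) — synonymous.
Codon 5: UCU (Ser) → UUU (Phe) — missense.
Codon 6: UCA (Ser) → UGA (Stop) — nonsense.
Codon 7: GGU (Gly) → GGG (Gly) — synonymous.
Synonymous: 2 of 7.

2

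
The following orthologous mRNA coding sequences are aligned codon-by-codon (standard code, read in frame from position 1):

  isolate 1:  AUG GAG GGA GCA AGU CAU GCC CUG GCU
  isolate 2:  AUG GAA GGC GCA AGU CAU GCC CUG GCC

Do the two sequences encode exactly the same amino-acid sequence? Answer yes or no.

Codon 1: AUG Met / AUG Met — identical.
Codon 2: GAG Glu / GAA Glu — synonymous.
Codon 3: GGA Gly / GGC Gly — synonymous.
Codon 4: GCA Ala / GCA Ala — identical.
Codon 5: AGU Ser / AGU Ser — identical.
Codon 6: CAU His / CAU His — identical.
Codon 7: GCC Ala / GCC Ala — identical.
Codon 8: CUG Leu / CUG Leu — identical.
Codon 9: GCU Ala / GCC Ala — synonymous.
Nonsynonymous differences: 0 → same protein.

yes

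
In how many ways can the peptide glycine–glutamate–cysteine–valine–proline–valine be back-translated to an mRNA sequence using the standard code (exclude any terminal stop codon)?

Gly: 4 codons.
Glu: 2 codons.
Cys: 2 codons.
Val: 4 codons.
Pro: 4 codons.
Val: 4 codons.
4 × 2 × 2 × 4 × 4 × 4 = 1024.

1024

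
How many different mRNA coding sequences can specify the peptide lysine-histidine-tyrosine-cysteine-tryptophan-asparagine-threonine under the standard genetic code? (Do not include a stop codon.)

128

Lys: 2 codons.
His: 2 codons.
Tyr: 2 codons.
Cys: 2 codons.
Trp: 1 codon.
Asn: 2 codons.
Thr: 4 codons.
2 × 2 × 2 × 2 × 1 × 2 × 4 = 128.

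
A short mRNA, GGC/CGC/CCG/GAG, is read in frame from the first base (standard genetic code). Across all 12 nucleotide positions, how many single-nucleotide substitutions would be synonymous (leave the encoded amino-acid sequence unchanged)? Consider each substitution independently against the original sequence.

10

Codon 1 (GGC, Gly): 3 synonymous substitutions.
Codon 2 (CGC, Arg): 3 synonymous substitutions.
Codon 3 (CCG, Pro): 3 synonymous substitutions.
Codon 4 (GAG, Glu): 1 synonymous substitution.
Total: 3 + 3 + 3 + 1 = 10.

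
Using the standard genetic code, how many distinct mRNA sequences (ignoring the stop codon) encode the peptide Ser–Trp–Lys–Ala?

48

Ser: 6 codons.
Trp: 1 codon.
Lys: 2 codons.
Ala: 4 codons.
6 × 1 × 2 × 4 = 48.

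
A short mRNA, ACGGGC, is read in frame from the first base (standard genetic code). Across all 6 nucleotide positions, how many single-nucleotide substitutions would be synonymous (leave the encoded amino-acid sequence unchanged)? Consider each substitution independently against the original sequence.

Codon 1 (ACG, Thr): 3 synonymous substitutions.
Codon 2 (GGC, Gly): 3 synonymous substitutions.
Total: 3 + 3 = 6.

6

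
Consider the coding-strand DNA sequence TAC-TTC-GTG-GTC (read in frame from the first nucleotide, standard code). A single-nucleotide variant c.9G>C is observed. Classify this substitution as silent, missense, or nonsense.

Position 9 falls in codon 3: GTG → Val.
After the substitution the codon is GTC → Val.
Both encode Val, so the change is synonymous.

silent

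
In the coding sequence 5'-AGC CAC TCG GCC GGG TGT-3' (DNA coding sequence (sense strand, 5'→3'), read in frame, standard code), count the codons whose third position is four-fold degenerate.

3

Codon 1 AGC (Ser): third position 2-fold.
Codon 2 CAC (His): third position 2-fold.
Codon 3 TCG (Ser): third position 4-fold.
Codon 4 GCC (Ala): third position 4-fold.
Codon 5 GGG (Gly): third position 4-fold.
Codon 6 TGT (Cys): third position 2-fold.
Four-fold degenerate third positions: 3.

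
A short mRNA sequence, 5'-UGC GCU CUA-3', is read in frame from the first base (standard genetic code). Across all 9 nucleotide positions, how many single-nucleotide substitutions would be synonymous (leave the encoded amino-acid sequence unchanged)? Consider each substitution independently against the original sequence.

Codon 1 (UGC, Cys): 1 synonymous substitution.
Codon 2 (GCU, Ala): 3 synonymous substitutions.
Codon 3 (CUA, Leu): 4 synonymous substitutions.
Total: 1 + 3 + 4 = 8.

8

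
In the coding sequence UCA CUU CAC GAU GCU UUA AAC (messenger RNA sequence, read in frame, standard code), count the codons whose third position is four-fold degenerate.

Codon 1 UCA (Ser): third position 4-fold.
Codon 2 CUU (Leu): third position 4-fold.
Codon 3 CAC (His): third position 2-fold.
Codon 4 GAU (Asp): third position 2-fold.
Codon 5 GCU (Ala): third position 4-fold.
Codon 6 UUA (Leu): third position 2-fold.
Codon 7 AAC (Asn): third position 2-fold.
Four-fold degenerate third positions: 3.

3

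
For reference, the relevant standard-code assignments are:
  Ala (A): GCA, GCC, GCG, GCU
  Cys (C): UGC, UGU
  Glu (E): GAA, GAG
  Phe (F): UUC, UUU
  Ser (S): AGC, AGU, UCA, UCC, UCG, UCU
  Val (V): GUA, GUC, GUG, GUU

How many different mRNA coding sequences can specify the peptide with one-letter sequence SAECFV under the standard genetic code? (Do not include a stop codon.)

Ser: 6 codons.
Ala: 4 codons.
Glu: 2 codons.
Cys: 2 codons.
Phe: 2 codons.
Val: 4 codons.
6 × 4 × 2 × 2 × 2 × 4 = 768.

768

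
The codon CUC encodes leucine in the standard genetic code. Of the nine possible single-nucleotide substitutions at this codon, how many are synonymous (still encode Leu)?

Position 1: none → 0 synonymous.
Position 2: none → 0 synonymous.
Position 3: CUU, CUA, CUG → 3 synonymous.
Total: 0 + 0 + 3 = 3.

3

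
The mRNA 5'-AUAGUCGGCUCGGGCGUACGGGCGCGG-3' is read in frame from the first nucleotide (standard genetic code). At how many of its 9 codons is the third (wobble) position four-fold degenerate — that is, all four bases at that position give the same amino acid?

Codon 1 AUA (Ile): third position 3-fold.
Codon 2 GUC (Val): third position 4-fold.
Codon 3 GGC (Gly): third position 4-fold.
Codon 4 UCG (Ser): third position 4-fold.
Codon 5 GGC (Gly): third position 4-fold.
Codon 6 GUA (Val): third position 4-fold.
Codon 7 CGG (Arg): third position 4-fold.
Codon 8 GCG (Ala): third position 4-fold.
Codon 9 CGG (Arg): third position 4-fold.
Four-fold degenerate third positions: 8.

8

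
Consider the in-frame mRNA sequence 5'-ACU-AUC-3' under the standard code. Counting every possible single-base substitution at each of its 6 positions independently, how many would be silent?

5

Codon 1 (ACU, Thr): 3 synonymous substitutions.
Codon 2 (AUC, Ile): 2 synonymous substitutions.
Total: 3 + 2 = 5.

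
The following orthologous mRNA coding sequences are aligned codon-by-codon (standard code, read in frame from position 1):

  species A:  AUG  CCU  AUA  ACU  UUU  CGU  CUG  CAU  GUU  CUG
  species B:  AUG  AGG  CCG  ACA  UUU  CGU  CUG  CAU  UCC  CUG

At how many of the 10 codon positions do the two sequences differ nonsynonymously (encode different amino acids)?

Codon 1: AUG Met / AUG Met — identical.
Codon 2: CCU Pro / AGG Arg — nonsynonymous.
Codon 3: AUA Ile / CCG Pro — nonsynonymous.
Codon 4: ACU Thr / ACA Thr — synonymous.
Codon 5: UUU Phe / UUU Phe — identical.
Codon 6: CGU Arg / CGU Arg — identical.
Codon 7: CUG Leu / CUG Leu — identical.
Codon 8: CAU His / CAU His — identical.
Codon 9: GUU Val / UCC Ser — nonsynonymous.
Codon 10: CUG Leu / CUG Leu — identical.
Nonsynonymous differences: 3.

3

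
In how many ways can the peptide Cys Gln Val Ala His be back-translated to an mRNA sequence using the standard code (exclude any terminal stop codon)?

Cys: 2 codons.
Gln: 2 codons.
Val: 4 codons.
Ala: 4 codons.
His: 2 codons.
2 × 2 × 4 × 4 × 2 = 128.

128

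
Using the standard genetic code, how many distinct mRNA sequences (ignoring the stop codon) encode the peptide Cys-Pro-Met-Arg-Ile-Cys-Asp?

576

Cys: 2 codons.
Pro: 4 codons.
Met: 1 codon.
Arg: 6 codons.
Ile: 3 codons.
Cys: 2 codons.
Asp: 2 codons.
2 × 4 × 1 × 6 × 3 × 2 × 2 = 576.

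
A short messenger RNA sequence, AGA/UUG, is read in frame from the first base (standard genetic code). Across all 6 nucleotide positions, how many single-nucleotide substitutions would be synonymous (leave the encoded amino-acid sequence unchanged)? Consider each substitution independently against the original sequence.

4

Codon 1 (AGA, Arg): 2 synonymous substitutions.
Codon 2 (UUG, Leu): 2 synonymous substitutions.
Total: 2 + 2 = 4.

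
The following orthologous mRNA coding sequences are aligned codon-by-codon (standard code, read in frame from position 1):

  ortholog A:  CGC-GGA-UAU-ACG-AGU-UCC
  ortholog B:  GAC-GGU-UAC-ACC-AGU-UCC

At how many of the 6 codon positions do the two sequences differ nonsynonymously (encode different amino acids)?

Codon 1: CGC Arg / GAC Asp — nonsynonymous.
Codon 2: GGA Gly / GGU Gly — synonymous.
Codon 3: UAU Tyr / UAC Tyr — synonymous.
Codon 4: ACG Thr / ACC Thr — synonymous.
Codon 5: AGU Ser / AGU Ser — identical.
Codon 6: UCC Ser / UCC Ser — identical.
Nonsynonymous differences: 1.

1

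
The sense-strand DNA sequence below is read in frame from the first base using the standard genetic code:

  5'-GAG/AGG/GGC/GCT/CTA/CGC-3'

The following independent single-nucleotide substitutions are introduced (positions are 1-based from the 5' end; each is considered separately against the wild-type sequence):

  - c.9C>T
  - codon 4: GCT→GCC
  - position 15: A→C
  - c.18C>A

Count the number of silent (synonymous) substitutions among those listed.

4

Codon 3: GGC (Gly) → GGT (Gly) — synonymous.
Codon 4: GCT (Ala) → GCC (Ala) — synonymous.
Codon 5: CTA (Leu) → CTC (Leu) — synonymous.
Codon 6: CGC (Arg) → CGA (Arg) — synonymous.
Synonymous: 4 of 4.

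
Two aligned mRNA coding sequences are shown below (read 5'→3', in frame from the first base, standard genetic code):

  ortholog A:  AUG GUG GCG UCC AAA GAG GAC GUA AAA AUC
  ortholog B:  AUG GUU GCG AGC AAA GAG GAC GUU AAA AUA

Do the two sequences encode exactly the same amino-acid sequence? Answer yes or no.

Codon 1: AUG Met / AUG Met — identical.
Codon 2: GUG Val / GUU Val — synonymous.
Codon 3: GCG Ala / GCG Ala — identical.
Codon 4: UCC Ser / AGC Ser — synonymous.
Codon 5: AAA Lys / AAA Lys — identical.
Codon 6: GAG Glu / GAG Glu — identical.
Codon 7: GAC Asp / GAC Asp — identical.
Codon 8: GUA Val / GUU Val — synonymous.
Codon 9: AAA Lys / AAA Lys — identical.
Codon 10: AUC Ile / AUA Ile — synonymous.
Nonsynonymous differences: 0 → same protein.

yes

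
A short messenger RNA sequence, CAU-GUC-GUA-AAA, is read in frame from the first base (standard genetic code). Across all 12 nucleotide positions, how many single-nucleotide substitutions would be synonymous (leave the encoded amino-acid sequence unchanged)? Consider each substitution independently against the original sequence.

8

Codon 1 (CAU, His): 1 synonymous substitution.
Codon 2 (GUC, Val): 3 synonymous substitutions.
Codon 3 (GUA, Val): 3 synonymous substitutions.
Codon 4 (AAA, Lys): 1 synonymous substitution.
Total: 1 + 3 + 3 + 1 = 8.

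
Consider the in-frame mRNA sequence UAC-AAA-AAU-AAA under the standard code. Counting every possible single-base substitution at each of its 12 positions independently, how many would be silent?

Codon 1 (UAC, Tyr): 1 synonymous substitution.
Codon 2 (AAA, Lys): 1 synonymous substitution.
Codon 3 (AAU, Asn): 1 synonymous substitution.
Codon 4 (AAA, Lys): 1 synonymous substitution.
Total: 1 + 1 + 1 + 1 = 4.

4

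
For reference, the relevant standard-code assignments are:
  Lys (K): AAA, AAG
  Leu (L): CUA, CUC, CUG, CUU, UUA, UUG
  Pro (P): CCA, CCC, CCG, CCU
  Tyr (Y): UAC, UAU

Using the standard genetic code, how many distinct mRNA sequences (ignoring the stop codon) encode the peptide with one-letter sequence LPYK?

Leu: 6 codons.
Pro: 4 codons.
Tyr: 2 codons.
Lys: 2 codons.
6 × 4 × 2 × 2 = 96.

96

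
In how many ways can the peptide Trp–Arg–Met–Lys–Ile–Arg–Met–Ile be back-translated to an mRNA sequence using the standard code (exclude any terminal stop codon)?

648

Trp: 1 codon.
Arg: 6 codons.
Met: 1 codon.
Lys: 2 codons.
Ile: 3 codons.
Arg: 6 codons.
Met: 1 codon.
Ile: 3 codons.
1 × 6 × 1 × 2 × 3 × 6 × 1 × 3 = 648.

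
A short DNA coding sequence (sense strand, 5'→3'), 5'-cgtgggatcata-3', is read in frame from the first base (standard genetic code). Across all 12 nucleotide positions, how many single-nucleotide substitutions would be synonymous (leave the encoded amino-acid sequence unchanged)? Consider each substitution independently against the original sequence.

Codon 1 (CGT, Arg): 3 synonymous substitutions.
Codon 2 (GGG, Gly): 3 synonymous substitutions.
Codon 3 (ATC, Ile): 2 synonymous substitutions.
Codon 4 (ATA, Ile): 2 synonymous substitutions.
Total: 3 + 3 + 2 + 2 = 10.

10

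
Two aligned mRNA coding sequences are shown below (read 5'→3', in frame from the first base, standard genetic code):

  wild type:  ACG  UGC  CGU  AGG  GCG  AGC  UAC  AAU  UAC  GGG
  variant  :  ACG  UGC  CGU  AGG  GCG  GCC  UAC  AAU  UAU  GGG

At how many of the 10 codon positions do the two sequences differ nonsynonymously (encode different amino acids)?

1

Codon 1: ACG Thr / ACG Thr — identical.
Codon 2: UGC Cys / UGC Cys — identical.
Codon 3: CGU Arg / CGU Arg — identical.
Codon 4: AGG Arg / AGG Arg — identical.
Codon 5: GCG Ala / GCG Ala — identical.
Codon 6: AGC Ser / GCC Ala — nonsynonymous.
Codon 7: UAC Tyr / UAC Tyr — identical.
Codon 8: AAU Asn / AAU Asn — identical.
Codon 9: UAC Tyr / UAU Tyr — synonymous.
Codon 10: GGG Gly / GGG Gly — identical.
Nonsynonymous differences: 1.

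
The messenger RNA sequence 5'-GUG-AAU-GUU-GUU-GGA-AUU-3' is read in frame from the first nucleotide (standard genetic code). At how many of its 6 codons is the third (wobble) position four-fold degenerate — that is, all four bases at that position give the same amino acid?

Codon 1 GUG (Val): third position 4-fold.
Codon 2 AAU (Asn): third position 2-fold.
Codon 3 GUU (Val): third position 4-fold.
Codon 4 GUU (Val): third position 4-fold.
Codon 5 GGA (Gly): third position 4-fold.
Codon 6 AUU (Ile): third position 3-fold.
Four-fold degenerate third positions: 4.

4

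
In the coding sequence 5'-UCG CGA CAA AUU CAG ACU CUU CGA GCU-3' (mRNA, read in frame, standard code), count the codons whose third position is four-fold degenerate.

Codon 1 UCG (Ser): third position 4-fold.
Codon 2 CGA (Arg): third position 4-fold.
Codon 3 CAA (Gln): third position 2-fold.
Codon 4 AUU (Ile): third position 3-fold.
Codon 5 CAG (Gln): third position 2-fold.
Codon 6 ACU (Thr): third position 4-fold.
Codon 7 CUU (Leu): third position 4-fold.
Codon 8 CGA (Arg): third position 4-fold.
Codon 9 GCU (Ala): third position 4-fold.
Four-fold degenerate third positions: 6.

6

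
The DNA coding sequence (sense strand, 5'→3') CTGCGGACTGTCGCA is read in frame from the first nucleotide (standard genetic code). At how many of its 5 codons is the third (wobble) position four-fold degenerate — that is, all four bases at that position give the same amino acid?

Codon 1 CTG (Leu): third position 4-fold.
Codon 2 CGG (Arg): third position 4-fold.
Codon 3 ACT (Thr): third position 4-fold.
Codon 4 GTC (Val): third position 4-fold.
Codon 5 GCA (Ala): third position 4-fold.
Four-fold degenerate third positions: 5.

5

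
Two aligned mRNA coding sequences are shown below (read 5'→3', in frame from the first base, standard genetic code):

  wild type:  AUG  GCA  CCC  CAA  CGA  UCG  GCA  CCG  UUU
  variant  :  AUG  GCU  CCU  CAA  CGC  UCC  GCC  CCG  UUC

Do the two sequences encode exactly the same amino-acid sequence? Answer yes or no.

Codon 1: AUG Met / AUG Met — identical.
Codon 2: GCA Ala / GCU Ala — synonymous.
Codon 3: CCC Pro / CCU Pro — synonymous.
Codon 4: CAA Gln / CAA Gln — identical.
Codon 5: CGA Arg / CGC Arg — synonymous.
Codon 6: UCG Ser / UCC Ser — synonymous.
Codon 7: GCA Ala / GCC Ala — synonymous.
Codon 8: CCG Pro / CCG Pro — identical.
Codon 9: UUU Phe / UUC Phe — synonymous.
Nonsynonymous differences: 0 → same protein.

yes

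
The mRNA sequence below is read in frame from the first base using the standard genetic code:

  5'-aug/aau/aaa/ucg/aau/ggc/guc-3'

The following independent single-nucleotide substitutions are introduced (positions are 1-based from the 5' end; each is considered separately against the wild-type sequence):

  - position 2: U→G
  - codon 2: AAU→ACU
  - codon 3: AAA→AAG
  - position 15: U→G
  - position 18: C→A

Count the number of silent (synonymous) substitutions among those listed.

2

Codon 1: AUG (Met) → AGG (Arg) — missense.
Codon 2: AAU (Asn) → ACU (Thr) — missense.
Codon 3: AAA (Lys) → AAG (Lys) — synonymous.
Codon 5: AAU (Asn) → AAG (Lys) — missense.
Codon 6: GGC (Gly) → GGA (Gly) — synonymous.
Synonymous: 2 of 5.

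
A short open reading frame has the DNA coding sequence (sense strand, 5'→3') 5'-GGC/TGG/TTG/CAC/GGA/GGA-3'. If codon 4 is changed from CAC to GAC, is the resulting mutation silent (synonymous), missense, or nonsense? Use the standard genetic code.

missense

Position 10 falls in codon 4: CAC → His.
After the substitution the codon is GAC → Asp.
His ≠ Asp, so this is a missense mutation.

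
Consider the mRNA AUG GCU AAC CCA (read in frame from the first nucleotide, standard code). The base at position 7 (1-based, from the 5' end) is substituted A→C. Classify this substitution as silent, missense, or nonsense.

missense

Position 7 falls in codon 3: AAC → Asn.
After the substitution the codon is CAC → His.
Asn ≠ His, so this is a missense mutation.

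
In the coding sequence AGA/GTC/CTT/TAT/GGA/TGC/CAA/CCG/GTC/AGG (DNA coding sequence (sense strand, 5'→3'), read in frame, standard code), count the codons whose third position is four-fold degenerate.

Codon 1 AGA (Arg): third position 2-fold.
Codon 2 GTC (Val): third position 4-fold.
Codon 3 CTT (Leu): third position 4-fold.
Codon 4 TAT (Tyr): third position 2-fold.
Codon 5 GGA (Gly): third position 4-fold.
Codon 6 TGC (Cys): third position 2-fold.
Codon 7 CAA (Gln): third position 2-fold.
Codon 8 CCG (Pro): third position 4-fold.
Codon 9 GTC (Val): third position 4-fold.
Codon 10 AGG (Arg): third position 2-fold.
Four-fold degenerate third positions: 5.

5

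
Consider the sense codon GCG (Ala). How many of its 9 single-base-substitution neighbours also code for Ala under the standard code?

3

Position 1: none → 0 synonymous.
Position 2: none → 0 synonymous.
Position 3: GCU, GCC, GCA → 3 synonymous.
Total: 0 + 0 + 3 = 3.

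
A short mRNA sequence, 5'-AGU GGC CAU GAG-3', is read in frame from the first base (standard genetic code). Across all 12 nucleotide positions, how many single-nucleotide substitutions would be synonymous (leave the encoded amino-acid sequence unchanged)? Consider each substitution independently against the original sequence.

Codon 1 (AGU, Ser): 1 synonymous substitution.
Codon 2 (GGC, Gly): 3 synonymous substitutions.
Codon 3 (CAU, His): 1 synonymous substitution.
Codon 4 (GAG, Glu): 1 synonymous substitution.
Total: 1 + 3 + 1 + 1 = 6.

6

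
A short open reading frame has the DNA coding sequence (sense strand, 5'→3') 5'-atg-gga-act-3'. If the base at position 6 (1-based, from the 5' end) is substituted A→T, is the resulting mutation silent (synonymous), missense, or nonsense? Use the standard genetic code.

Position 6 falls in codon 2: GGA → Gly.
After the substitution the codon is GGT → Gly.
Both encode Gly, so the change is synonymous.

silent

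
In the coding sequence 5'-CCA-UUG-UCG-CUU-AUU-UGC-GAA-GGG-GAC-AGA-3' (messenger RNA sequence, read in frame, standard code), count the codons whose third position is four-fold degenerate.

4

Codon 1 CCA (Pro): third position 4-fold.
Codon 2 UUG (Leu): third position 2-fold.
Codon 3 UCG (Ser): third position 4-fold.
Codon 4 CUU (Leu): third position 4-fold.
Codon 5 AUU (Ile): third position 3-fold.
Codon 6 UGC (Cys): third position 2-fold.
Codon 7 GAA (Glu): third position 2-fold.
Codon 8 GGG (Gly): third position 4-fold.
Codon 9 GAC (Asp): third position 2-fold.
Codon 10 AGA (Arg): third position 2-fold.
Four-fold degenerate third positions: 4.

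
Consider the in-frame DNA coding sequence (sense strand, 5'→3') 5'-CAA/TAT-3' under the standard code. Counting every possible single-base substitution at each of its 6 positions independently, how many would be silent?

2

Codon 1 (CAA, Gln): 1 synonymous substitution.
Codon 2 (TAT, Tyr): 1 synonymous substitution.
Total: 1 + 1 = 2.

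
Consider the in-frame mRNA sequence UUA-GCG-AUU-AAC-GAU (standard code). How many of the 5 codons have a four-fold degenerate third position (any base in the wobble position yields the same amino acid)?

Codon 1 UUA (Leu): third position 2-fold.
Codon 2 GCG (Ala): third position 4-fold.
Codon 3 AUU (Ile): third position 3-fold.
Codon 4 AAC (Asn): third position 2-fold.
Codon 5 GAU (Asp): third position 2-fold.
Four-fold degenerate third positions: 1.

1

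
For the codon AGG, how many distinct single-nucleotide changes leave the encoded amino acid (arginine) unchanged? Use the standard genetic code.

2

Position 1: CGG → 1 synonymous.
Position 2: none → 0 synonymous.
Position 3: AGA → 1 synonymous.
Total: 1 + 0 + 1 = 2.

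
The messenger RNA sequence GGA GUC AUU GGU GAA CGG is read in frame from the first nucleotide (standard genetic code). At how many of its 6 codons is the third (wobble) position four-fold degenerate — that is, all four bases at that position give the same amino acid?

Codon 1 GGA (Gly): third position 4-fold.
Codon 2 GUC (Val): third position 4-fold.
Codon 3 AUU (Ile): third position 3-fold.
Codon 4 GGU (Gly): third position 4-fold.
Codon 5 GAA (Glu): third position 2-fold.
Codon 6 CGG (Arg): third position 4-fold.
Four-fold degenerate third positions: 4.

4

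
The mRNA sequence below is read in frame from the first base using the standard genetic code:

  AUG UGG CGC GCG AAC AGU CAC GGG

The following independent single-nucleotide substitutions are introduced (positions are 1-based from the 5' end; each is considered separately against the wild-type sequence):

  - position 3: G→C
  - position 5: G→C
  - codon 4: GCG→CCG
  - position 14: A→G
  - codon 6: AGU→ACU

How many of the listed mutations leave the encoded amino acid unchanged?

Codon 1: AUG (Met) → AUC (Ile) — missense.
Codon 2: UGG (Trp) → UCG (Ser) — missense.
Codon 4: GCG (Ala) → CCG (Pro) — missense.
Codon 5: AAC (Asn) → AGC (Ser) — missense.
Codon 6: AGU (Ser) → ACU (Thr) — missense.
Synonymous: 0 of 5.

0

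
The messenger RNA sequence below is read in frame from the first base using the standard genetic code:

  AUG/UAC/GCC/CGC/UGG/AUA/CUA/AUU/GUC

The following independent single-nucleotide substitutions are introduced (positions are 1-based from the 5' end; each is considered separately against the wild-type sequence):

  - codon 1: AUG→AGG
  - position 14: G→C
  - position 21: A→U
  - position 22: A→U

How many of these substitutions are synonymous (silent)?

1

Codon 1: AUG (Met) → AGG (Arg) — missense.
Codon 5: UGG (Trp) → UCG (Ser) — missense.
Codon 7: CUA (Leu) → CUU (Leu) — synonymous.
Codon 8: AUU (Ile) → UUU (Phe) — missense.
Synonymous: 1 of 4.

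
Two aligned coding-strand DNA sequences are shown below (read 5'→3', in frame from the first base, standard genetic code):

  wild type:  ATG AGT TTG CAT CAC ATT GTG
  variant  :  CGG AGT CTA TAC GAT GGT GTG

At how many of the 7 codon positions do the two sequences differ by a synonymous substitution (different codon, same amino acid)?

Codon 1: ATG Met / CGG Arg — nonsynonymous.
Codon 2: AGT Ser / AGT Ser — identical.
Codon 3: TTG Leu / CTA Leu — synonymous.
Codon 4: CAT His / TAC Tyr — nonsynonymous.
Codon 5: CAC His / GAT Asp — nonsynonymous.
Codon 6: ATT Ile / GGT Gly — nonsynonymous.
Codon 7: GTG Val / GTG Val — identical.
Synonymous differences: 1.

1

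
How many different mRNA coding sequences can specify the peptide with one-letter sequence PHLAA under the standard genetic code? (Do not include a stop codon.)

768

Pro: 4 codons.
His: 2 codons.
Leu: 6 codons.
Ala: 4 codons.
Ala: 4 codons.
4 × 2 × 6 × 4 × 4 = 768.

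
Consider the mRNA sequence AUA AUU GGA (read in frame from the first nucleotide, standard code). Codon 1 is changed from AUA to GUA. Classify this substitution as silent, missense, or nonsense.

Position 1 falls in codon 1: AUA → Ile.
After the substitution the codon is GUA → Val.
Ile ≠ Val, so this is a missense mutation.

missense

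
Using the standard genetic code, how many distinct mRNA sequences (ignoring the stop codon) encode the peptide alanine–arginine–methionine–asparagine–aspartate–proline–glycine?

1536

Ala: 4 codons.
Arg: 6 codons.
Met: 1 codon.
Asn: 2 codons.
Asp: 2 codons.
Pro: 4 codons.
Gly: 4 codons.
4 × 6 × 1 × 2 × 2 × 4 × 4 = 1536.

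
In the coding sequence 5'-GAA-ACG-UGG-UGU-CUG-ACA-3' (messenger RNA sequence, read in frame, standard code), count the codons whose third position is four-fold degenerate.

Codon 1 GAA (Glu): third position 2-fold.
Codon 2 ACG (Thr): third position 4-fold.
Codon 3 UGG (Trp): third position 1-fold.
Codon 4 UGU (Cys): third position 2-fold.
Codon 5 CUG (Leu): third position 4-fold.
Codon 6 ACA (Thr): third position 4-fold.
Four-fold degenerate third positions: 3.

3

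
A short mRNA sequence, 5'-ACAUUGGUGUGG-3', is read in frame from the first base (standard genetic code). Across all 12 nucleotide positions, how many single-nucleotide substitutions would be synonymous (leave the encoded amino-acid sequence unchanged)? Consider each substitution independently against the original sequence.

8

Codon 1 (ACA, Thr): 3 synonymous substitutions.
Codon 2 (UUG, Leu): 2 synonymous substitutions.
Codon 3 (GUG, Val): 3 synonymous substitutions.
Codon 4 (UGG, Trp): 0 synonymous substitutions.
Total: 3 + 2 + 3 + 0 = 8.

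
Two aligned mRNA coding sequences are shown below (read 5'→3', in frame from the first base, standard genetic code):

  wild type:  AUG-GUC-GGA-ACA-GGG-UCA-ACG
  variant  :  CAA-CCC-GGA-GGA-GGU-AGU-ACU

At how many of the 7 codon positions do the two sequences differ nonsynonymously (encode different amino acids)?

Codon 1: AUG Met / CAA Gln — nonsynonymous.
Codon 2: GUC Val / CCC Pro — nonsynonymous.
Codon 3: GGA Gly / GGA Gly — identical.
Codon 4: ACA Thr / GGA Gly — nonsynonymous.
Codon 5: GGG Gly / GGU Gly — synonymous.
Codon 6: UCA Ser / AGU Ser — synonymous.
Codon 7: ACG Thr / ACU Thr — synonymous.
Nonsynonymous differences: 3.

3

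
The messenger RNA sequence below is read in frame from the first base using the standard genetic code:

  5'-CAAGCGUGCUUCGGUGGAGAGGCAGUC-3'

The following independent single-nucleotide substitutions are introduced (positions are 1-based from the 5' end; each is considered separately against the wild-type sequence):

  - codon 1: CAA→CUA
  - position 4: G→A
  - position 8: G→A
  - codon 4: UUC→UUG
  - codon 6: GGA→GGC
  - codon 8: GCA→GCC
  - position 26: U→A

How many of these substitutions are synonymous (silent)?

Codon 1: CAA (Gln) → CUA (Leu) — missense.
Codon 2: GCG (Ala) → ACG (Thr) — missense.
Codon 3: UGC (Cys) → UAC (Tyr) — missense.
Codon 4: UUC (Phe) → UUG (Leu) — missense.
Codon 6: GGA (Gly) → GGC (Gly) — synonymous.
Codon 8: GCA (Ala) → GCC (Ala) — synonymous.
Codon 9: GUC (Val) → GAC (Asp) — missense.
Synonymous: 2 of 7.

2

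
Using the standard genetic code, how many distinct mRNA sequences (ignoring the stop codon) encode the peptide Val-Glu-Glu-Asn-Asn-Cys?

128

Val: 4 codons.
Glu: 2 codons.
Glu: 2 codons.
Asn: 2 codons.
Asn: 2 codons.
Cys: 2 codons.
4 × 2 × 2 × 2 × 2 × 2 = 128.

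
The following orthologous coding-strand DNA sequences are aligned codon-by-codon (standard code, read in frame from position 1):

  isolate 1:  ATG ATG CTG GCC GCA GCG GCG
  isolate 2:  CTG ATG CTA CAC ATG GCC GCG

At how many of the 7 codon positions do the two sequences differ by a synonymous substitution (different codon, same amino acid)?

2

Codon 1: ATG Met / CTG Leu — nonsynonymous.
Codon 2: ATG Met / ATG Met — identical.
Codon 3: CTG Leu / CTA Leu — synonymous.
Codon 4: GCC Ala / CAC His — nonsynonymous.
Codon 5: GCA Ala / ATG Met — nonsynonymous.
Codon 6: GCG Ala / GCC Ala — synonymous.
Codon 7: GCG Ala / GCG Ala — identical.
Synonymous differences: 2.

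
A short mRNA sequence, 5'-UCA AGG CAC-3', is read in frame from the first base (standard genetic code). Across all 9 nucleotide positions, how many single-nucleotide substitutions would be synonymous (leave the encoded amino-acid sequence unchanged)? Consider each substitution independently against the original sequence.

6

Codon 1 (UCA, Ser): 3 synonymous substitutions.
Codon 2 (AGG, Arg): 2 synonymous substitutions.
Codon 3 (CAC, His): 1 synonymous substitution.
Total: 3 + 2 + 1 = 6.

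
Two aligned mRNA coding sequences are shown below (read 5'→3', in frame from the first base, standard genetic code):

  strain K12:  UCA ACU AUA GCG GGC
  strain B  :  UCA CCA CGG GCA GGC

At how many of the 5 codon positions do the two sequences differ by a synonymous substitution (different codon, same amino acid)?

1

Codon 1: UCA Ser / UCA Ser — identical.
Codon 2: ACU Thr / CCA Pro — nonsynonymous.
Codon 3: AUA Ile / CGG Arg — nonsynonymous.
Codon 4: GCG Ala / GCA Ala — synonymous.
Codon 5: GGC Gly / GGC Gly — identical.
Synonymous differences: 1.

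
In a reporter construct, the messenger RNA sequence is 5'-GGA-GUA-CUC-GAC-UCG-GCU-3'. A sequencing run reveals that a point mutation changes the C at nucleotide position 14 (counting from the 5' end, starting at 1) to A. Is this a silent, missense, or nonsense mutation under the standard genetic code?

nonsense

Position 14 falls in codon 5: UCG → Ser.
After the substitution the codon is UAG → Stop.
The new codon is a stop codon, so this is a nonsense mutation.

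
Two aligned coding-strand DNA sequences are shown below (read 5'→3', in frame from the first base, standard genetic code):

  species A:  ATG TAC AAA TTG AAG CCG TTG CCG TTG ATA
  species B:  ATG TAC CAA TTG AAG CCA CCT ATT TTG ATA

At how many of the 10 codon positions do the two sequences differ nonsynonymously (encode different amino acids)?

3

Codon 1: ATG Met / ATG Met — identical.
Codon 2: TAC Tyr / TAC Tyr — identical.
Codon 3: AAA Lys / CAA Gln — nonsynonymous.
Codon 4: TTG Leu / TTG Leu — identical.
Codon 5: AAG Lys / AAG Lys — identical.
Codon 6: CCG Pro / CCA Pro — synonymous.
Codon 7: TTG Leu / CCT Pro — nonsynonymous.
Codon 8: CCG Pro / ATT Ile — nonsynonymous.
Codon 9: TTG Leu / TTG Leu — identical.
Codon 10: ATA Ile / ATA Ile — identical.
Nonsynonymous differences: 3.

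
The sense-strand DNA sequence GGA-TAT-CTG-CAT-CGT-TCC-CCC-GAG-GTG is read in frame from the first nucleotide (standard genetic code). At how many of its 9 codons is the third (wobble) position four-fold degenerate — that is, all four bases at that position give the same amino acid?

Codon 1 GGA (Gly): third position 4-fold.
Codon 2 TAT (Tyr): third position 2-fold.
Codon 3 CTG (Leu): third position 4-fold.
Codon 4 CAT (His): third position 2-fold.
Codon 5 CGT (Arg): third position 4-fold.
Codon 6 TCC (Ser): third position 4-fold.
Codon 7 CCC (Pro): third position 4-fold.
Codon 8 GAG (Glu): third position 2-fold.
Codon 9 GTG (Val): third position 4-fold.
Four-fold degenerate third positions: 6.

6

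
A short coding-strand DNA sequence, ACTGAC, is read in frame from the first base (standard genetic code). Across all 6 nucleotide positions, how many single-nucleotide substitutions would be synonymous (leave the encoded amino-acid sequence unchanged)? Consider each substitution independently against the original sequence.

Codon 1 (ACT, Thr): 3 synonymous substitutions.
Codon 2 (GAC, Asp): 1 synonymous substitution.
Total: 3 + 1 = 4.

4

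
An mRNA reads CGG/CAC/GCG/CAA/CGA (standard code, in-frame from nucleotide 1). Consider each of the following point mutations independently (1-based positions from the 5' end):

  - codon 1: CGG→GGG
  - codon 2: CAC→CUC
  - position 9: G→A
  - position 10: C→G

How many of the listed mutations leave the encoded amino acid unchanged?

Codon 1: CGG (Arg) → GGG (Gly) — missense.
Codon 2: CAC (His) → CUC (Leu) — missense.
Codon 3: GCG (Ala) → GCA (Ala) — synonymous.
Codon 4: CAA (Gln) → GAA (Glu) — missense.
Synonymous: 1 of 4.

1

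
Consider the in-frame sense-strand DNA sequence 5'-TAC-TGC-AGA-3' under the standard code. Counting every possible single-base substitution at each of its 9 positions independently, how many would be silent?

4

Codon 1 (TAC, Tyr): 1 synonymous substitution.
Codon 2 (TGC, Cys): 1 synonymous substitution.
Codon 3 (AGA, Arg): 2 synonymous substitutions.
Total: 1 + 1 + 2 = 4.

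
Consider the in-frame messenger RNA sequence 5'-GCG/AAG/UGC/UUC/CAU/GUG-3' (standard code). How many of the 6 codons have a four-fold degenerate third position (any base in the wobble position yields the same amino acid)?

Codon 1 GCG (Ala): third position 4-fold.
Codon 2 AAG (Lys): third position 2-fold.
Codon 3 UGC (Cys): third position 2-fold.
Codon 4 UUC (Phe): third position 2-fold.
Codon 5 CAU (His): third position 2-fold.
Codon 6 GUG (Val): third position 4-fold.
Four-fold degenerate third positions: 2.

2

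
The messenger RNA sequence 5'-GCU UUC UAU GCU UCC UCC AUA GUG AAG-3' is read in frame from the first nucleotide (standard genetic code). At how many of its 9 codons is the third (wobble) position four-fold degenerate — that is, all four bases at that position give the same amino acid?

5

Codon 1 GCU (Ala): third position 4-fold.
Codon 2 UUC (Phe): third position 2-fold.
Codon 3 UAU (Tyr): third position 2-fold.
Codon 4 GCU (Ala): third position 4-fold.
Codon 5 UCC (Ser): third position 4-fold.
Codon 6 UCC (Ser): third position 4-fold.
Codon 7 AUA (Ile): third position 3-fold.
Codon 8 GUG (Val): third position 4-fold.
Codon 9 AAG (Lys): third position 2-fold.
Four-fold degenerate third positions: 5.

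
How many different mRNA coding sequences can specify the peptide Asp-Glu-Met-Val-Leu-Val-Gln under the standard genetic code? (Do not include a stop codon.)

768

Asp: 2 codons.
Glu: 2 codons.
Met: 1 codon.
Val: 4 codons.
Leu: 6 codons.
Val: 4 codons.
Gln: 2 codons.
2 × 2 × 1 × 4 × 6 × 4 × 2 = 768.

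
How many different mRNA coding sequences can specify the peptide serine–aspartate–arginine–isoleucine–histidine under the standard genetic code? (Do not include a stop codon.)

Ser: 6 codons.
Asp: 2 codons.
Arg: 6 codons.
Ile: 3 codons.
His: 2 codons.
6 × 2 × 6 × 3 × 2 = 432.

432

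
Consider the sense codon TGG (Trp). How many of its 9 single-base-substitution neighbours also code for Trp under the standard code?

Position 1: none → 0 synonymous.
Position 2: none → 0 synonymous.
Position 3: none → 0 synonymous.
Total: 0 + 0 + 0 = 0.

0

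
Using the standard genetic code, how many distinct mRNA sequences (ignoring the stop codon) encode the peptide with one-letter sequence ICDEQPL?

Ile: 3 codons.
Cys: 2 codons.
Asp: 2 codons.
Glu: 2 codons.
Gln: 2 codons.
Pro: 4 codons.
Leu: 6 codons.
3 × 2 × 2 × 2 × 2 × 4 × 6 = 1152.

1152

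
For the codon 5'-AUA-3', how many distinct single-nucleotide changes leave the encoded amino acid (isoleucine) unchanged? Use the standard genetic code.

Position 1: none → 0 synonymous.
Position 2: none → 0 synonymous.
Position 3: AUU, AUC → 2 synonymous.
Total: 0 + 0 + 2 = 2.

2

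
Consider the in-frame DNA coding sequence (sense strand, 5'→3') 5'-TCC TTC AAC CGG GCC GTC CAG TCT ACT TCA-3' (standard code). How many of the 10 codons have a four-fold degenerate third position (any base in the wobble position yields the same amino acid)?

Codon 1 TCC (Ser): third position 4-fold.
Codon 2 TTC (Phe): third position 2-fold.
Codon 3 AAC (Asn): third position 2-fold.
Codon 4 CGG (Arg): third position 4-fold.
Codon 5 GCC (Ala): third position 4-fold.
Codon 6 GTC (Val): third position 4-fold.
Codon 7 CAG (Gln): third position 2-fold.
Codon 8 TCT (Ser): third position 4-fold.
Codon 9 ACT (Thr): third position 4-fold.
Codon 10 TCA (Ser): third position 4-fold.
Four-fold degenerate third positions: 7.

7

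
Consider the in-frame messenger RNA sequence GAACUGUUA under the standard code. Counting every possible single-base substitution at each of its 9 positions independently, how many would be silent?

7

Codon 1 (GAA, Glu): 1 synonymous substitution.
Codon 2 (CUG, Leu): 4 synonymous substitutions.
Codon 3 (UUA, Leu): 2 synonymous substitutions.
Total: 1 + 4 + 2 = 7.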